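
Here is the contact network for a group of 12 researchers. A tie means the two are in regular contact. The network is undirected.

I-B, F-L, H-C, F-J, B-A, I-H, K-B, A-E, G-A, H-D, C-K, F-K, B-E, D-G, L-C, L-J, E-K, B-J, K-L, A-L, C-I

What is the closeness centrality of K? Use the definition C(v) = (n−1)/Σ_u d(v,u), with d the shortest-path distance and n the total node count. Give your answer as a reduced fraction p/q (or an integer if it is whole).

11/19

Distances from K: A:2, B:1, C:1, D:3, E:1, F:1, G:3, H:2, I:2, J:2, L:1. Sum = 19.
n = 12, so closeness = 11/19.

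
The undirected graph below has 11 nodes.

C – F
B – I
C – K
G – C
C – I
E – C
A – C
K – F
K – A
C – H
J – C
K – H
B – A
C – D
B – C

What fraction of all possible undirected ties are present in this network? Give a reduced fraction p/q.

3/11

There are 15 edges and 11 nodes, so the maximum possible is C(11,2) = 55.
Density = 15/55 = 3/11.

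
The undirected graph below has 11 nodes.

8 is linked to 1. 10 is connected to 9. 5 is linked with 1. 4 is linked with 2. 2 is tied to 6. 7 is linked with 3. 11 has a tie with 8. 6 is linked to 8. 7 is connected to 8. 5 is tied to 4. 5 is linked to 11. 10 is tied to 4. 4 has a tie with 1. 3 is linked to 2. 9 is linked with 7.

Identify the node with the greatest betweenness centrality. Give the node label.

Unnormalized betweenness of each node: 1:19/6, 2:20/3, 3:11/6, 4:37/3, 5:3, 6:3/2, 7:17/2, 8:12, 9:7/3, 10:10/3, 11:4/3.
4 has the largest value, 37/3, making it the main broker — the node through which the most shortest paths run.

4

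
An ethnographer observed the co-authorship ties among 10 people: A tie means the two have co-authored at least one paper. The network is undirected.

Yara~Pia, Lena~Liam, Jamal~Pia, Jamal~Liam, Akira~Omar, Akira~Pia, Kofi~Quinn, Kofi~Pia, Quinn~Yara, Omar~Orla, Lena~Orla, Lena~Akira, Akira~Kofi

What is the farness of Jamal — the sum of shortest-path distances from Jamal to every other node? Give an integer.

19

Distances from Jamal: Akira:2, Kofi:2, Lena:2, Liam:1, Omar:3, Orla:3, Pia:1, Quinn:3, Yara:2.
Sum = 2 + 2 + 2 + 1 + 3 + 3 + 1 + 3 + 2 = 19.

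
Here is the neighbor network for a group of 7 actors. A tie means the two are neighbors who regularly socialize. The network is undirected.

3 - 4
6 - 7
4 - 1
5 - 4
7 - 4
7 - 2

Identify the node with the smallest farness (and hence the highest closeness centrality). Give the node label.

4

Farness (sum of distances to all others) for each node — 1:13, 2:14, 3:13, 4:8, 5:13, 6:14, 7:9.
The smallest farness is 8, for 4, so 4 has the highest closeness.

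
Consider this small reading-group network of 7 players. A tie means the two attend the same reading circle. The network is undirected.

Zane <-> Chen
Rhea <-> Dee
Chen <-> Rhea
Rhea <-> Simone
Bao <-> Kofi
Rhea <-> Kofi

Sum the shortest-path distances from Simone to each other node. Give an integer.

Distances from Simone: Bao:3, Chen:2, Dee:2, Kofi:2, Rhea:1, Zane:3.
Sum = 3 + 2 + 2 + 2 + 1 + 3 = 13.

13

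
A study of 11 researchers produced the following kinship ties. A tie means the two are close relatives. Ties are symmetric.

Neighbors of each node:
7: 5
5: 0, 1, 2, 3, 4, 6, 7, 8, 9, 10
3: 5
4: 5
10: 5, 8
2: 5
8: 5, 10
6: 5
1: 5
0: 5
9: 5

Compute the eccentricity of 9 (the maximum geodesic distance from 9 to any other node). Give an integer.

2

Distances from 9: 0:2, 1:2, 2:2, 3:2, 4:2, 5:1, 6:2, 7:2, 8:2, 10:2.
The largest is 2 (to 4, 10, 1, 3, 7, 2, 8, 0, and 6), so the eccentricity of 9 is 2.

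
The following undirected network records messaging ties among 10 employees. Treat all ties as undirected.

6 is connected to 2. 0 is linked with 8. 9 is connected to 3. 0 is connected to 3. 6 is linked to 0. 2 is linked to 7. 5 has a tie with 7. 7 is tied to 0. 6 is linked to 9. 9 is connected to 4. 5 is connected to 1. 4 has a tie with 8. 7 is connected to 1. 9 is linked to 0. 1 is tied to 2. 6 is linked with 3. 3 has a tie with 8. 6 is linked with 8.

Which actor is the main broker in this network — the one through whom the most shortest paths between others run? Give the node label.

Unnormalized betweenness of each node: 0:133/12, 1:5/6, 2:25/6, 3:1/4, 4:1/4, 5:0, 6:27/4, 7:29/3, 8:7/2, 9:7/2.
0 has the largest value, 133/12, making it the main broker — the node through which the most shortest paths run.

0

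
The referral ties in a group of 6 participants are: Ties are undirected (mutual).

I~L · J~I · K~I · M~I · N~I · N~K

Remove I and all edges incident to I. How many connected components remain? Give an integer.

4

Without I, the remaining ties split the others into: {J}; {M}; {K, N}; {L}.
That's 4 separate components.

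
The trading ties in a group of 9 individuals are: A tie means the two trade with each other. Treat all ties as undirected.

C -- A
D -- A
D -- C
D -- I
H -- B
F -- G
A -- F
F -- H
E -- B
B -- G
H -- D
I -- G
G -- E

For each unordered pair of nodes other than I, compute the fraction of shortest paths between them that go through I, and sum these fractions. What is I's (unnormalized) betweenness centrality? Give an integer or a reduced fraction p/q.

7/3

Pairs whose geodesics pass through I — E–D: 1/2; E–C: 1/3; G–D: 1; G–C: 1/2.
All other pairs contribute 0.
Summing the contributions gives betweenness(I) = 7/3.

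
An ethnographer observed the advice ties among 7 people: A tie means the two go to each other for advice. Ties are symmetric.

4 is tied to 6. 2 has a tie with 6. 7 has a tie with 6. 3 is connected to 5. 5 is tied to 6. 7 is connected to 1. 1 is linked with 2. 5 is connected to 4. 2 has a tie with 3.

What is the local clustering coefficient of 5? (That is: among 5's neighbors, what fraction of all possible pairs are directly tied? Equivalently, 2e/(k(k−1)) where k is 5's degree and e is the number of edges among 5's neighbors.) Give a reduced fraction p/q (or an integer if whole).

5's neighbors: 3, 4, and 6 (k = 3).
Possible neighbor pairs: C(3,2) = 3. Edges among them: 4–6 → e = 1.
Clustering(5) = 1/3.

1/3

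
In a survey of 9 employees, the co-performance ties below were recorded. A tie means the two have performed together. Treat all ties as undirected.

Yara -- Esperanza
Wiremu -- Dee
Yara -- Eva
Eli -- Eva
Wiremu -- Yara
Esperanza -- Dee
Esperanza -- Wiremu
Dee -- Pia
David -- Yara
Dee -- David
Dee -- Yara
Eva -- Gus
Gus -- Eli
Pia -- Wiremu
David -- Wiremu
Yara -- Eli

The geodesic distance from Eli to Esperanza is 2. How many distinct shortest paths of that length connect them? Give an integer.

The shortest distance is 2, and the only length-2 path is Eli–Yara–Esperanza. So there is exactly 1 shortest path.

1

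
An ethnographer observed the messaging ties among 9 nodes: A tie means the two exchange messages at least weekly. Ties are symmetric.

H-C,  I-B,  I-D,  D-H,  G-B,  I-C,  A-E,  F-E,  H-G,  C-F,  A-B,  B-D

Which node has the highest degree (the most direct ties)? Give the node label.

B

Degrees — A:2, B:4, C:3, D:3, E:2, F:2, G:2, H:3, I:3.
The maximum is 4, attained only by B.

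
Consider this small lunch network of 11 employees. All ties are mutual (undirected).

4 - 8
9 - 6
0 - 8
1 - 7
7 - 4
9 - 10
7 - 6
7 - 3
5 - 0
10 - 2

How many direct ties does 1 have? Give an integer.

1

1 is directly tied to 7. That is 1 neighbor, so the degree of 1 is 1.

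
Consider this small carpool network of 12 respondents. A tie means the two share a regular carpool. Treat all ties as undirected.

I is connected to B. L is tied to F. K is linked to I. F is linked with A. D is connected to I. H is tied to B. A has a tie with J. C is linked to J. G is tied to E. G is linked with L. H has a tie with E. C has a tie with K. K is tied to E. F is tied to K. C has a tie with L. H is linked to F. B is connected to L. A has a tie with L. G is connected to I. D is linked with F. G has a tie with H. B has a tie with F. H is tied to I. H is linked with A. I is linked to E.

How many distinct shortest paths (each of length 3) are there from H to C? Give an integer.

8

The shortest distance is 3. The length-3 paths are: H–I–K–C; H–F–K–C; H–E–K–C; H–A–J–C; H–G–L–C; H–B–L–C (and 2 more).
That gives 8 distinct shortest paths.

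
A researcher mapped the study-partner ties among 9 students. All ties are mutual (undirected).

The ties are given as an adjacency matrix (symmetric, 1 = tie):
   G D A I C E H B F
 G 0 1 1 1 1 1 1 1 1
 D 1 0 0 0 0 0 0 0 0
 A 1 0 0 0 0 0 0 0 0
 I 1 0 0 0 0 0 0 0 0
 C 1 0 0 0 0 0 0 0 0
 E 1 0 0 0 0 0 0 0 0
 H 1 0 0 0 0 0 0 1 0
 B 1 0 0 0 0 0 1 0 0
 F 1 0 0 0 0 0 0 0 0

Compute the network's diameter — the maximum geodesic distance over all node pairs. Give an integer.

Eccentricity of each node (its greatest distance to any other): A:2, B:2, C:2, D:2, E:2, F:2, G:1, H:2, I:2.
The maximum eccentricity is 2, realized for instance by the pair D–A via D – G – A. So the diameter is 2.

2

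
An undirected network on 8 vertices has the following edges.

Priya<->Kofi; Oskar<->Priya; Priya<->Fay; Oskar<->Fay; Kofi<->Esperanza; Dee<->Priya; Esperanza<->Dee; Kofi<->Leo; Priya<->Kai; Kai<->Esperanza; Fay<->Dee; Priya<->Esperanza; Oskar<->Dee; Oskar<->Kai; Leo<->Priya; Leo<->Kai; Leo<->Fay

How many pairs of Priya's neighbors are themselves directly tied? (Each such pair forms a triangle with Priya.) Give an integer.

Priya's neighbors: Dee, Esperanza, Fay, Kai, Kofi, Leo, and Oskar.
Neighbor pairs that are themselves tied: Priya–Dee–Esperanza; Priya–Dee–Fay; Priya–Dee–Oskar; Priya–Esperanza–Kai; Priya–Esperanza–Kofi; Priya–Fay–Leo; Priya–Fay–Oskar; Priya–Kai–Leo; Priya–Kai–Oskar; Priya–Kofi–Leo. Each forms one triangle with Priya, for 10 in total.

10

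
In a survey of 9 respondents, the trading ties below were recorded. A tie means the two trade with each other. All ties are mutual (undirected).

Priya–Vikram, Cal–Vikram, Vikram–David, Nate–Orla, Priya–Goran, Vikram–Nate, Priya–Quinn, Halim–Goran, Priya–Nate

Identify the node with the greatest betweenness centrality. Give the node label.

Priya

Unnormalized betweenness of each node: Cal:0, David:0, Goran:7, Halim:0, Nate:7, Orla:0, Priya:17, Quinn:0, Vikram:13.
Priya has the largest value, 17, making it the main broker — the node through which the most shortest paths run.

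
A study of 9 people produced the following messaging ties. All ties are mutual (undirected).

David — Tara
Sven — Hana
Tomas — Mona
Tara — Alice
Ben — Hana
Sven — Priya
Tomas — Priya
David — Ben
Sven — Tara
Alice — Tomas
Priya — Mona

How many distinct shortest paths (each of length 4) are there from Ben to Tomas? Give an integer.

The shortest distance is 4. The length-4 paths are: Ben–David–Tara–Alice–Tomas; Ben–Hana–Sven–Priya–Tomas.
That gives 2 distinct shortest paths.

2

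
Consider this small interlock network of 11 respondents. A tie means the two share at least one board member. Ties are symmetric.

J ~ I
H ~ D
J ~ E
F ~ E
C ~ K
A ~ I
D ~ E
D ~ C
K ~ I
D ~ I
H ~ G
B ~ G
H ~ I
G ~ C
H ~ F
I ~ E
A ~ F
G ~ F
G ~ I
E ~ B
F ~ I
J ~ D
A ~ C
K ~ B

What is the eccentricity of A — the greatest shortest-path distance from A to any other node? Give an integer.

3

Distances from A: B:3, C:1, D:2, E:2, F:1, G:2, H:2, I:1, J:2, K:2.
The largest is 3 (to B), so the eccentricity of A is 3.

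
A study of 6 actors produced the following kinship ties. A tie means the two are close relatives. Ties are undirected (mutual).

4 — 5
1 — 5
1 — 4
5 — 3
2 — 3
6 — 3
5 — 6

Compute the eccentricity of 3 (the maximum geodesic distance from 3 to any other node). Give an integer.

2

Distances from 3: 1:2, 2:1, 4:2, 5:1, 6:1.
The largest is 2 (to 1 and 4), so the eccentricity of 3 is 2.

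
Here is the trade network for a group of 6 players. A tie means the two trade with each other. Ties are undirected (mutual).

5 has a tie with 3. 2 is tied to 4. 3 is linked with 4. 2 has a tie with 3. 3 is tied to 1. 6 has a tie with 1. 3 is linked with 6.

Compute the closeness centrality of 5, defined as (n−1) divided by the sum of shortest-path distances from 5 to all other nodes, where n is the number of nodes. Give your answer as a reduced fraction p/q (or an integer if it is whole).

Distances from 5: 1:2, 2:2, 3:1, 4:2, 6:2. Sum = 9.
n = 6, so closeness = 5/9.

5/9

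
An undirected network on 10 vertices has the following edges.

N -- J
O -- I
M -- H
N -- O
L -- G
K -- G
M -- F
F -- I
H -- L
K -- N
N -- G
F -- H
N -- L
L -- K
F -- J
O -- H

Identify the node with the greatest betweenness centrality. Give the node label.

N

Unnormalized betweenness of each node: F:31/6, G:0, H:25/3, I:1/2, J:7/3, K:0, L:35/6, M:0, N:59/6, O:5.
N has the largest value, 59/6, making it the main broker — the node through which the most shortest paths run.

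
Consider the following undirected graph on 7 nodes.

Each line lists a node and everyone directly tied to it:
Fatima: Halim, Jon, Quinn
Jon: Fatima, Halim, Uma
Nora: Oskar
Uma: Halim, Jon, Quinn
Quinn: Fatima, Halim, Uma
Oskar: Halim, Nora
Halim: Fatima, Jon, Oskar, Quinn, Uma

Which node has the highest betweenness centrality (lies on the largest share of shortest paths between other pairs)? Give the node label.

Halim

Unnormalized betweenness of each node: Fatima:1/3, Halim:26/3, Jon:1/3, Nora:0, Oskar:5, Quinn:1/3, Uma:1/3.
Halim has the largest value, 26/3, making it the main broker — the node through which the most shortest paths run.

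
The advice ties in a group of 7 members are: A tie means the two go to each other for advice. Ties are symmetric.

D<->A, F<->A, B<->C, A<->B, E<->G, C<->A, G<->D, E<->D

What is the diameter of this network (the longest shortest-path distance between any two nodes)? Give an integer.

3

Eccentricity of each node (its greatest distance to any other): A:2, B:3, C:3, D:2, E:3, F:3, G:3.
The maximum eccentricity is 3, realized for instance by the pair B–G via B – A – D – G. So the diameter is 3.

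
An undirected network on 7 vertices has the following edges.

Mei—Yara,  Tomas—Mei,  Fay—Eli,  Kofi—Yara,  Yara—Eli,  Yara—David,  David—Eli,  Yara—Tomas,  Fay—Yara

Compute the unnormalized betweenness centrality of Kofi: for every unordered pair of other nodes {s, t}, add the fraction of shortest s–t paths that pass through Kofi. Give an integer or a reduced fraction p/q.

No shortest path between any pair of other nodes passes through Kofi.
Summing the contributions gives betweenness(Kofi) = 0.

0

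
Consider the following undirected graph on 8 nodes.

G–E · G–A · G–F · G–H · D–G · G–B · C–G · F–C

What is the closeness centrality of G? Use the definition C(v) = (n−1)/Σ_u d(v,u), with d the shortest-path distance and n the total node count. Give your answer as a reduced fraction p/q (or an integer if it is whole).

Distances from G: A:1, B:1, C:1, D:1, E:1, F:1, H:1. Sum = 7.
n = 8, so closeness = 7/7 = 1.

1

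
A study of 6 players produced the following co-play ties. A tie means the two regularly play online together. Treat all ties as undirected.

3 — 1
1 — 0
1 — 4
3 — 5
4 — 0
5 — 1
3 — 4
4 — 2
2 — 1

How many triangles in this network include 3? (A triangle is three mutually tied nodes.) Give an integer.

2

3's neighbors: 1, 4, and 5.
Neighbor pairs that are themselves tied: 3–1–4; 3–1–5. Each forms one triangle with 3, for 2 in total.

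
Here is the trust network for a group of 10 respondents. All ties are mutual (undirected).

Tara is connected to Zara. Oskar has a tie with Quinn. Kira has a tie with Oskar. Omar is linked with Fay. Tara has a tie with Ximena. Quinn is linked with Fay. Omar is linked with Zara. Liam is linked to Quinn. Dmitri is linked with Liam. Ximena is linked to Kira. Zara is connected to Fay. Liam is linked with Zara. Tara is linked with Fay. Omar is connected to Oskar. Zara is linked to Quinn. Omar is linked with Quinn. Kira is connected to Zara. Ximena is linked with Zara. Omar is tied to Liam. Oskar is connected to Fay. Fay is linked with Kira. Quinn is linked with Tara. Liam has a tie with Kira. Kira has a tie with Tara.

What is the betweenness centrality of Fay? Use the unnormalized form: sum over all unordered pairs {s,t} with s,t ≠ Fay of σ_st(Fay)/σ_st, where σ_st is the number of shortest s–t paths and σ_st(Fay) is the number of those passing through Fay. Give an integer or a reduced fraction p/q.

Pairs whose geodesics pass through Fay — Tara–Omar: 1/3; Tara–Oskar: 1/3; Zara–Oskar: 1/4; Omar–Kira: 1/4; Quinn–Kira: 1/5.
All other pairs contribute 0.
Summing the contributions gives betweenness(Fay) = 41/30.

41/30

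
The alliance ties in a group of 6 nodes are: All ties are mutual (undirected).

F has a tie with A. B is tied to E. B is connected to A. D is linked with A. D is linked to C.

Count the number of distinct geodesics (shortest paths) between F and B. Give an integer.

1

The shortest distance is 2, and the only length-2 path is F–A–B. So there is exactly 1 shortest path.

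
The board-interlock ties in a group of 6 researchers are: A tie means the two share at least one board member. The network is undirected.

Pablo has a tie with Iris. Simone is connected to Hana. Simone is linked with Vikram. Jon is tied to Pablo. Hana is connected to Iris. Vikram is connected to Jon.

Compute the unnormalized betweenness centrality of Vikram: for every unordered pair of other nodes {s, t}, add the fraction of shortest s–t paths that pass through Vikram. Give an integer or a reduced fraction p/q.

2

Pairs whose geodesics pass through Vikram — Pablo–Simone: 1/2; Jon–Simone: 1; Jon–Hana: 1/2.
All other pairs contribute 0.
Summing the contributions gives betweenness(Vikram) = 2.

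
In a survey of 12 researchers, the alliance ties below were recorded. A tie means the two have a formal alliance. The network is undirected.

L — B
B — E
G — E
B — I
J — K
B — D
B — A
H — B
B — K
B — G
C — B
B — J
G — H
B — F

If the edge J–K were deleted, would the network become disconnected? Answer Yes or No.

No

Even without that edge, J still reaches K via J – B – K, so the network stays connected. Not a bridge.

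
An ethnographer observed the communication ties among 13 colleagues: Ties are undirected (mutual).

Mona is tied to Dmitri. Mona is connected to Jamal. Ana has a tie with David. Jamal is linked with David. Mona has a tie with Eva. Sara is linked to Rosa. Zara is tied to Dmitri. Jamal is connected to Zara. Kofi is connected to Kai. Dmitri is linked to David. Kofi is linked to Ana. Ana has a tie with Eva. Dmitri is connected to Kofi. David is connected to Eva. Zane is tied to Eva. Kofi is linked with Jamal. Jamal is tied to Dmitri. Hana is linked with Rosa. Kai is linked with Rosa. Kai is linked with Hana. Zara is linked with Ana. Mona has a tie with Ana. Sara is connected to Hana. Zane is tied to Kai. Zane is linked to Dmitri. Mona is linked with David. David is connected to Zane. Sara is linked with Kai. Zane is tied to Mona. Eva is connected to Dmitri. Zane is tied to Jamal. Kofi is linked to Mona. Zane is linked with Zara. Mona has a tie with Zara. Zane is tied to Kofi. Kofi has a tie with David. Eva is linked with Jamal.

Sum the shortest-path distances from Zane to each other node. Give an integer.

Distances from Zane: Ana:2, David:1, Dmitri:1, Eva:1, Hana:2, Jamal:1, Kai:1, Kofi:1, Mona:1, Rosa:2, Sara:2, Zara:1.
Sum = 2 + 1 + 1 + 1 + 2 + 1 + 1 + 1 + 1 + 2 + 2 + 1 = 16.

16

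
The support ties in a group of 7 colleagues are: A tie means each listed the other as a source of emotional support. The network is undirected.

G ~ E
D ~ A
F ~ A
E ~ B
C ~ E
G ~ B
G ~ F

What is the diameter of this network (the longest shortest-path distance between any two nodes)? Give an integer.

Eccentricity of each node (its greatest distance to any other): A:4, B:4, C:5, D:5, E:4, F:3, G:3.
The maximum eccentricity is 5, realized for instance by the pair C–D via C – E – G – F – A – D. So the diameter is 5.

5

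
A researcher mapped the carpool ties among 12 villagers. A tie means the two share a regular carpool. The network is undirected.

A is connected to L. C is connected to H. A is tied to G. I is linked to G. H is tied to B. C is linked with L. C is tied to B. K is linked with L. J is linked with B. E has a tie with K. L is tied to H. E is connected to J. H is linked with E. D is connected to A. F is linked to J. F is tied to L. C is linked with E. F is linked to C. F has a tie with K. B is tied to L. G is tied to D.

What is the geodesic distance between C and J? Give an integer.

One shortest route is C – E – J, which uses 2 edges, and C and J are not directly tied, so nothing shorter exists. So d(C,J) = 2.

2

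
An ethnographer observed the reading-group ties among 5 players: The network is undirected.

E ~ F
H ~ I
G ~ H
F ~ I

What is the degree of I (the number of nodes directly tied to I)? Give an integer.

I is directly tied to F and H. That is 2 neighbors, so the degree of I is 2.

2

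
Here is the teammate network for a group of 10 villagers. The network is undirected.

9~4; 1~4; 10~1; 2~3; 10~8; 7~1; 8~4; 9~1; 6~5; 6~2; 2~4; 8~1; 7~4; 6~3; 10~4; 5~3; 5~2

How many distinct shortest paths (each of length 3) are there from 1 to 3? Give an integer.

The shortest distance is 3, and the only length-3 path is 1–4–2–3. So there is exactly 1 shortest path.

1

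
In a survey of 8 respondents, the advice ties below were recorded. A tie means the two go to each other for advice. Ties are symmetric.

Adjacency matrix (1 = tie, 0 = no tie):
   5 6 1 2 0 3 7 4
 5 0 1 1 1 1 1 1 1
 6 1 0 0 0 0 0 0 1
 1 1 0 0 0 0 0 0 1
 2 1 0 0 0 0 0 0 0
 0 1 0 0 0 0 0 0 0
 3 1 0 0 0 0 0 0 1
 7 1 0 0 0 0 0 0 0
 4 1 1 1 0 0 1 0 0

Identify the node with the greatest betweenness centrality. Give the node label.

5

Unnormalized betweenness of each node: 0:0, 1:0, 2:0, 3:0, 4:3/2, 5:33/2, 6:0, 7:0.
5 has the largest value, 33/2, making it the main broker — the node through which the most shortest paths run.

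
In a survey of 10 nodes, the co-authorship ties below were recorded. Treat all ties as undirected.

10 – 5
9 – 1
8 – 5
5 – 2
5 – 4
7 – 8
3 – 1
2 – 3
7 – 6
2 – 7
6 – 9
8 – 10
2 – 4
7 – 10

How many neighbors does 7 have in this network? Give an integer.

4

7 is directly tied to 2, 6, 8, and 10. That is 4 neighbors, so the degree of 7 is 4.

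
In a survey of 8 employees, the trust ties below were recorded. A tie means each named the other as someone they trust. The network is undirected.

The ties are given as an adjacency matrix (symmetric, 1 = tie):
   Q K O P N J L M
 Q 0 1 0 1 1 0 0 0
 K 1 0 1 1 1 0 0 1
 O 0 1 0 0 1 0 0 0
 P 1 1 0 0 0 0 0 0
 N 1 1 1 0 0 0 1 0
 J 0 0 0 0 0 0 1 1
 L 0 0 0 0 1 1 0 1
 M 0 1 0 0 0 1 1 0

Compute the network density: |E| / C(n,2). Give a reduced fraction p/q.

There are 12 edges and 8 nodes, so the maximum possible is C(8,2) = 28.
Density = 12/28 = 3/7.

3/7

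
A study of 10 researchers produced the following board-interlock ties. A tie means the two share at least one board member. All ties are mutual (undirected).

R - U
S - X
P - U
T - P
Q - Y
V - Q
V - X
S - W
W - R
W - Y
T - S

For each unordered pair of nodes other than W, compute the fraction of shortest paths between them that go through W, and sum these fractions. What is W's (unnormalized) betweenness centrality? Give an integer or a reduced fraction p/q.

Pairs whose geodesics pass through W — U–Y: 1; U–Q: 1; U–V: 2/3; U–X: 1/2; U–S: 1/2; R–Y: 1; R–Q: 1; R–V: 2/2; R–X: 1; R–S: 1; R–T: 1/2; Y–X: 1/2; Y–S: 1; Y–T: 1 … (+4 more pairs).
All other pairs contribute 0.
Summing the contributions gives betweenness(W) = 43/3.

43/3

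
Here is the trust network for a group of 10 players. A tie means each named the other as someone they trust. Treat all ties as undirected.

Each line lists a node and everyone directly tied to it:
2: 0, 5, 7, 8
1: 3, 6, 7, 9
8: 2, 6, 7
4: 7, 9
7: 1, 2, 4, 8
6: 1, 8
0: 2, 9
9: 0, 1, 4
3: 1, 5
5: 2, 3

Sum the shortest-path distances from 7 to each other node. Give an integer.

14

Distances from 7: 0:2, 1:1, 2:1, 3:2, 4:1, 5:2, 6:2, 8:1, 9:2.
Sum = 2 + 1 + 1 + 2 + 1 + 2 + 2 + 1 + 2 = 14.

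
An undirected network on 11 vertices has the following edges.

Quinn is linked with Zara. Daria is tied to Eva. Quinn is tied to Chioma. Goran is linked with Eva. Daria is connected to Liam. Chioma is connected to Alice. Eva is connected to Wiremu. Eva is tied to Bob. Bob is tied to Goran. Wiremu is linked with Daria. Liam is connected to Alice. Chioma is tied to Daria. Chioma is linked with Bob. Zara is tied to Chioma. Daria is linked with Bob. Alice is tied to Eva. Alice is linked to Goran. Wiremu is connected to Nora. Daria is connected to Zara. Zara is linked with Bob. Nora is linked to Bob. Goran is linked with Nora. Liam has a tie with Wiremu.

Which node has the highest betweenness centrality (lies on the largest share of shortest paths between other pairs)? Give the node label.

Unnormalized betweenness of each node: Alice:53/15, Bob:116/15, Chioma:33/5, Daria:121/15, Eva:5/2, Goran:5/3, Liam:5/6, Nora:5/6, Quinn:0, Wiremu:13/6, Zara:46/15.
Daria has the largest value, 121/15, making it the main broker — the node through which the most shortest paths run.

Daria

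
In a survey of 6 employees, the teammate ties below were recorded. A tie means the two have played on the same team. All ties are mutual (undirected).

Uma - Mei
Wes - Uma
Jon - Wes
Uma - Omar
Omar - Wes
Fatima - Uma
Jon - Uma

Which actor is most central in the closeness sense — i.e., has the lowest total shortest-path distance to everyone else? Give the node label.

Uma

Farness (sum of distances to all others) for each node — Fatima:9, Jon:8, Mei:9, Omar:8, Uma:5, Wes:7.
The smallest farness is 5, for Uma, so Uma has the highest closeness.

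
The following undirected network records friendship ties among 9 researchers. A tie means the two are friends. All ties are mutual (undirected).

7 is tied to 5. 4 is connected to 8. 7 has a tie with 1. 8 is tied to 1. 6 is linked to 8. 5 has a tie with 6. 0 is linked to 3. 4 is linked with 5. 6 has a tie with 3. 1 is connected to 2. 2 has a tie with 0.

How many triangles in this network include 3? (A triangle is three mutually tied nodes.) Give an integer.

0

3's neighbors are 0 and 6, but none of them are tied to each other, so no triangle contains 3.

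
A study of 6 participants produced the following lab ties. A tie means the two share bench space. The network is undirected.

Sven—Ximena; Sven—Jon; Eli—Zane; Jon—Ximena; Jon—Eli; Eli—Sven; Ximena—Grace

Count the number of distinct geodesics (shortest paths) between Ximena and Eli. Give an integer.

The shortest distance is 2. The length-2 paths are: Ximena–Sven–Eli; Ximena–Jon–Eli.
That gives 2 distinct shortest paths.

2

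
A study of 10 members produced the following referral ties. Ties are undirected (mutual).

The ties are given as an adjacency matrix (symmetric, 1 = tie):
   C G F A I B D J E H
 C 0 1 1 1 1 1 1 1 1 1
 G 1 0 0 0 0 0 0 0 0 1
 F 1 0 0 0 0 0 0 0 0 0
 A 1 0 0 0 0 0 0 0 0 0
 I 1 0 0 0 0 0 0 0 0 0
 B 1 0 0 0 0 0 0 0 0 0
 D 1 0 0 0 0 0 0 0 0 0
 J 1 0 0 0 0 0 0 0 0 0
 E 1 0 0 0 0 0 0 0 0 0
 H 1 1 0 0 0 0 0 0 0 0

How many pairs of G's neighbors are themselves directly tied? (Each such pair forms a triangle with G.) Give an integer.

1

G's neighbors: C and H.
Neighbor pairs that are themselves tied: G–C–H. Each forms one triangle with G, for 1 in total.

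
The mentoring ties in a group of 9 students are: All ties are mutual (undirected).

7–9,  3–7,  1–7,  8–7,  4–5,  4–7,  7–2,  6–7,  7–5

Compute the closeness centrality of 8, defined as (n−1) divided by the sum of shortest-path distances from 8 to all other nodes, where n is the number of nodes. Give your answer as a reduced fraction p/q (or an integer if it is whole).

Distances from 8: 1:2, 2:2, 3:2, 4:2, 5:2, 6:2, 7:1, 9:2. Sum = 15.
n = 9, so closeness = 8/15.

8/15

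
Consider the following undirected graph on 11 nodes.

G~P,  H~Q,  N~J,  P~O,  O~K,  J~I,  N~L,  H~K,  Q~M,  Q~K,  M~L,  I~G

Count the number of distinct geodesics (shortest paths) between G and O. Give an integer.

The shortest distance is 2, and the only length-2 path is G–P–O. So there is exactly 1 shortest path.

1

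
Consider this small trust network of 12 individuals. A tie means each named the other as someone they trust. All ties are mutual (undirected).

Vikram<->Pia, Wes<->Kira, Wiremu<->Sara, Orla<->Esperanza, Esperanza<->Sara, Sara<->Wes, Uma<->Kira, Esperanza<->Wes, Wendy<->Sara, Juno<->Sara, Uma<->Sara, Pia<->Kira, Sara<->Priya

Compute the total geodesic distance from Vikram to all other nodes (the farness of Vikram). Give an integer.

42

Distances from Vikram: Esperanza:4, Juno:5, Kira:2, Orla:5, Pia:1, Priya:5, Sara:4, Uma:3, Wendy:5, Wes:3, Wiremu:5.
Sum = 4 + 5 + 2 + 5 + 1 + 5 + 4 + 3 + 5 + 3 + 5 = 42.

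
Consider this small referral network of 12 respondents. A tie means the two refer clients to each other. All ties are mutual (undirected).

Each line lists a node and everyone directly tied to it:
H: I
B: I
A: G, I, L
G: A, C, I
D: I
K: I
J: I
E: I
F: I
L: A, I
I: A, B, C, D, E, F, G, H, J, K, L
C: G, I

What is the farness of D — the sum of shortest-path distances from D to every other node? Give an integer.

21

Distances from D: A:2, B:2, C:2, E:2, F:2, G:2, H:2, I:1, J:2, K:2, L:2.
Sum = 2 + 2 + 2 + 2 + 2 + 2 + 2 + 1 + 2 + 2 + 2 = 21.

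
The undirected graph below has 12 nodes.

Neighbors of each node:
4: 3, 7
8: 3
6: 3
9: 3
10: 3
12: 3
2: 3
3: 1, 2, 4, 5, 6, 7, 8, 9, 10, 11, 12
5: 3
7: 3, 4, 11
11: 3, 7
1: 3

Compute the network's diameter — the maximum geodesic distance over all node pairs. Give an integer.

2

Eccentricity of each node (its greatest distance to any other): 1:2, 2:2, 3:1, 4:2, 5:2, 6:2, 7:2, 8:2, 9:2, 10:2, 11:2, 12:2.
The maximum eccentricity is 2, realized for instance by the pair 1–12 via 1 – 3 – 12. So the diameter is 2.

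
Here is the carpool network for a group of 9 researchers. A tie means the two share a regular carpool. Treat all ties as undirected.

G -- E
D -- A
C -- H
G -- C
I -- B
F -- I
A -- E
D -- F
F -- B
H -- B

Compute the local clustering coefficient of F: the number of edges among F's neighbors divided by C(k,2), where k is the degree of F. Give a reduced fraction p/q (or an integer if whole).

F's neighbors: B, D, and I (k = 3).
Possible neighbor pairs: C(3,2) = 3. Edges among them: B–I → e = 1.
Clustering(F) = 1/3.

1/3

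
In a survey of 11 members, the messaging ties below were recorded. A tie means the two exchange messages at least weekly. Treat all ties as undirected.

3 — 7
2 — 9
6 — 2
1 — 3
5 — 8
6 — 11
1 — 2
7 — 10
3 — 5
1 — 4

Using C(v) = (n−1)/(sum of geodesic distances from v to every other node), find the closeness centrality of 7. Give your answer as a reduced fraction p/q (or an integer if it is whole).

5/14

Distances from 7: 1:2, 2:3, 3:1, 4:3, 5:2, 6:4, 8:3, 9:4, 10:1, 11:5. Sum = 28.
n = 11, so closeness = 10/28 = 5/14.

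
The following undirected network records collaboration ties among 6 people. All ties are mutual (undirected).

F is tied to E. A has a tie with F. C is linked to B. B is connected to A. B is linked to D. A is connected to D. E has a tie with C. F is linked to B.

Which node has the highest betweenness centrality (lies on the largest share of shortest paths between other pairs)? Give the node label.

Unnormalized betweenness of each node: A:5/6, B:11/3, C:5/6, D:0, E:1/2, F:13/6.
B has the largest value, 11/3, making it the main broker — the node through which the most shortest paths run.

B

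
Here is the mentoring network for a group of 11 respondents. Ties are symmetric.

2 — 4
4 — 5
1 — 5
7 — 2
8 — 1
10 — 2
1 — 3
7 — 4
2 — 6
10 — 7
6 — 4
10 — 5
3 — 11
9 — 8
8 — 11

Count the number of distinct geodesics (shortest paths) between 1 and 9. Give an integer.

1

The shortest distance is 2, and the only length-2 path is 1–8–9. So there is exactly 1 shortest path.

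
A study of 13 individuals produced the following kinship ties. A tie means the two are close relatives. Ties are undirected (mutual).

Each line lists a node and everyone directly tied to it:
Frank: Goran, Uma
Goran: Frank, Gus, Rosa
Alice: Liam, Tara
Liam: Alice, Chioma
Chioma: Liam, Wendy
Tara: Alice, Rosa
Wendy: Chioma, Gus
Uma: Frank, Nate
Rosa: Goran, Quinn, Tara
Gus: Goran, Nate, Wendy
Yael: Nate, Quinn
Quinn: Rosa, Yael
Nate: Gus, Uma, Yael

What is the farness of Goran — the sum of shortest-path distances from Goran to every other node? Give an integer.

26

Distances from Goran: Alice:3, Chioma:3, Frank:1, Gus:1, Liam:4, Nate:2, Quinn:2, Rosa:1, Tara:2, Uma:2, Wendy:2, Yael:3.
Sum = 3 + 3 + 1 + 1 + 4 + 2 + 2 + 1 + 2 + 2 + 2 + 3 = 26.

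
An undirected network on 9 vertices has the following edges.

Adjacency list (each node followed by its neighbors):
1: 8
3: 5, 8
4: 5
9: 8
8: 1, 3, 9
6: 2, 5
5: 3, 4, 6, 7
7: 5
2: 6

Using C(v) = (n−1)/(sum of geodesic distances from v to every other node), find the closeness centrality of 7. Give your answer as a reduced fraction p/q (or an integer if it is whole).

8/21

Distances from 7: 1:4, 2:3, 3:2, 4:2, 5:1, 6:2, 8:3, 9:4. Sum = 21.
n = 9, so closeness = 8/21.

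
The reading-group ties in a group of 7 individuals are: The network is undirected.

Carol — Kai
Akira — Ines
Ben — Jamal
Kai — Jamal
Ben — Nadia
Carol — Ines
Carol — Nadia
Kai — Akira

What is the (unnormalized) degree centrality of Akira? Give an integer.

2

Akira is directly tied to Ines and Kai. That is 2 neighbors, so the degree of Akira is 2.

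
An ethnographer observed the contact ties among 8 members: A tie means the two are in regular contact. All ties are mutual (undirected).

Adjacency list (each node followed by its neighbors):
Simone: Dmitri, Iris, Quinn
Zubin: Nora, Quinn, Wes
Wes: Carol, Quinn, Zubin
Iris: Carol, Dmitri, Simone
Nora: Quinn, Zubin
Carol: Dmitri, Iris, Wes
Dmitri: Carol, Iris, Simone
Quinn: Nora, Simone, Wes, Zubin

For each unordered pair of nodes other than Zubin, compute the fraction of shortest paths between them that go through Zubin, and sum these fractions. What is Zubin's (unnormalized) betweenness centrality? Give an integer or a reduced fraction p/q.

Pairs whose geodesics pass through Zubin — Wes–Nora: 1/2; Nora–Carol: 1/2.
All other pairs contribute 0.
Summing the contributions gives betweenness(Zubin) = 1.

1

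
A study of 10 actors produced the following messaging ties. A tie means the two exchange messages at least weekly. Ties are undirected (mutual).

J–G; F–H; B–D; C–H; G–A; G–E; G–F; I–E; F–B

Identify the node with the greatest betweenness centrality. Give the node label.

G

Unnormalized betweenness of each node: A:0, B:8, C:0, D:0, E:8, F:24, G:25, H:8, I:0, J:0.
G has the largest value, 25, making it the main broker — the node through which the most shortest paths run.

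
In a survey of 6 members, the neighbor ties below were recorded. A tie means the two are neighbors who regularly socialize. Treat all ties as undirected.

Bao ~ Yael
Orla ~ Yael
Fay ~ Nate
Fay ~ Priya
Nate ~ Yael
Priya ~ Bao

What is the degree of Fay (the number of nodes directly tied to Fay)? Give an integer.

Fay is directly tied to Nate and Priya. That is 2 neighbors, so the degree of Fay is 2.

2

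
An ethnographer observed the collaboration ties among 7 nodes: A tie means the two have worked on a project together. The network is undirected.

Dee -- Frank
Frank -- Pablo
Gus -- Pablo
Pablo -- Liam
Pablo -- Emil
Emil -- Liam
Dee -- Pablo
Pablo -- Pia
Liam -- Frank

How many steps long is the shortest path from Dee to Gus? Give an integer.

One shortest route is Dee – Pablo – Gus, which uses 2 edges, and Dee and Gus are not directly tied, so nothing shorter exists. So d(Dee,Gus) = 2.

2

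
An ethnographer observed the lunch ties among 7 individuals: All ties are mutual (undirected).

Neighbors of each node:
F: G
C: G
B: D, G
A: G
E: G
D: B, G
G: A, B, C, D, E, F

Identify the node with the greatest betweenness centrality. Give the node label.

Unnormalized betweenness of each node: A:0, B:0, C:0, D:0, E:0, F:0, G:14.
G has the largest value, 14, making it the main broker — the node through which the most shortest paths run.

G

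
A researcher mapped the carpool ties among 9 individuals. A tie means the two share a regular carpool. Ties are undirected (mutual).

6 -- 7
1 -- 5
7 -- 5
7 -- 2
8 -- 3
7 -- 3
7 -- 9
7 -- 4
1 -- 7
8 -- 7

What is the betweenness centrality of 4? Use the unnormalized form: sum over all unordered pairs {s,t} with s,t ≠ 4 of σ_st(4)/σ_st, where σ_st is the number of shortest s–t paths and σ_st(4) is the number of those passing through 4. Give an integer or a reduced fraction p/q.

No shortest path between any pair of other nodes passes through 4.
Summing the contributions gives betweenness(4) = 0.

0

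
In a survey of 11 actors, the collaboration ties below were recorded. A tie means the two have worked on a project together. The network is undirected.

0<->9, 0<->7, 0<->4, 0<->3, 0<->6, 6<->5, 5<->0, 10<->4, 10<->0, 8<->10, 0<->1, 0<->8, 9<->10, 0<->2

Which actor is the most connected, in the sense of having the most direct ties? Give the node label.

0

Degrees — 0:10, 1:1, 2:1, 3:1, 4:2, 5:2, 6:2, 7:1, 8:2, 9:2, 10:4.
The maximum is 10, attained only by 0.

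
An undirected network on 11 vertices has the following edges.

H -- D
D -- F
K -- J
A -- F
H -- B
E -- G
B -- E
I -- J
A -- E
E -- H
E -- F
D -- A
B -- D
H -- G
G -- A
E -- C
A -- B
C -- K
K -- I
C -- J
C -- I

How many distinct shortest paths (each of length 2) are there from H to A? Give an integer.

4

The shortest distance is 2. The length-2 paths are: H–G–A; H–B–A; H–E–A; H–D–A.
That gives 4 distinct shortest paths.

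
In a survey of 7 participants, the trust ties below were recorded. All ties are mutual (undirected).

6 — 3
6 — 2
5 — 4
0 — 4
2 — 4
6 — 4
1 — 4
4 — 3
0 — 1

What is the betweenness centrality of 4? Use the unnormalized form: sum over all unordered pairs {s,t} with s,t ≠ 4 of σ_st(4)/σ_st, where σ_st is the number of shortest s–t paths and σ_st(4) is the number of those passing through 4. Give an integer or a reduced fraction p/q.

23/2

Pairs whose geodesics pass through 4 — 3–5: 1; 3–2: 1/2; 3–1: 1; 3–0: 1; 5–6: 1; 5–2: 1; 5–1: 1; 5–0: 1; 6–1: 1; 6–0: 1; 2–1: 1; 2–0: 1.
All other pairs contribute 0.
Summing the contributions gives betweenness(4) = 23/2.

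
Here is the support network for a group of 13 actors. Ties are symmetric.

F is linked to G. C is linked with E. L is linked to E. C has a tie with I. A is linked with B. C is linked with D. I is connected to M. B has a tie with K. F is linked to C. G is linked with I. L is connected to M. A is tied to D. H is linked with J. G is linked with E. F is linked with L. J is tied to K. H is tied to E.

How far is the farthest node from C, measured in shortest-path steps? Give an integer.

Distances from C: A:2, B:3, D:1, E:1, F:1, G:2, H:2, I:1, J:3, K:4, L:2, M:2.
The largest is 4 (to K), so the eccentricity of C is 4.

4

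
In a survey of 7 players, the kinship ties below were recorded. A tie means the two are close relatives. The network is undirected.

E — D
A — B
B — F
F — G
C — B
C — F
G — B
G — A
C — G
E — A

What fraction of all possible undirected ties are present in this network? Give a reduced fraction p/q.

10/21

There are 10 edges and 7 nodes, so the maximum possible is C(7,2) = 21.
Density = 10/21.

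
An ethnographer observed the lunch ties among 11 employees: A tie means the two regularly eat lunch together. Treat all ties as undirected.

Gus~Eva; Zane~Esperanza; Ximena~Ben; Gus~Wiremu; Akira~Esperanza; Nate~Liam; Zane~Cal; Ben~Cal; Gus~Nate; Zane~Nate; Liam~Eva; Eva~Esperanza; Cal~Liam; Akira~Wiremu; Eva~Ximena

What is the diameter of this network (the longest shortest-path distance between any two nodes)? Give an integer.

4

Eccentricity of each node (its greatest distance to any other): Akira:4, Ben:4, Cal:4, Esperanza:3, Eva:2, Gus:3, Liam:3, Nate:3, Wiremu:4, Ximena:3, Zane:3.
The maximum eccentricity is 4, realized for instance by the pair Akira–Ben via Akira – Esperanza – Eva – Ximena – Ben. So the diameter is 4.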